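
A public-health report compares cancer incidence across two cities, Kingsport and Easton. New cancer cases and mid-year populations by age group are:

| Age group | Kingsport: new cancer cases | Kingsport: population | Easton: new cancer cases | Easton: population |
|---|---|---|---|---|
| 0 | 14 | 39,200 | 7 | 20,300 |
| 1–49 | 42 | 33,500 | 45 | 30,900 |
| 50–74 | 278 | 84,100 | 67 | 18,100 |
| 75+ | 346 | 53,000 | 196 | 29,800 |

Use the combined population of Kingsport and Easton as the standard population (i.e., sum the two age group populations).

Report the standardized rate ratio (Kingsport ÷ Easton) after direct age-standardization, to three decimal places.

Age-specific rates per 100,000 for Kingsport: 35.71, 125.37, 330.56, 652.83.
For Easton: 34.48, 145.63, 370.17, 657.72.
Combined standard total = 308,900; weights = 0.1926, 0.2085, 0.3309, 0.2680.
Kingsport: 0.1926×35.71 + 0.2085×125.37 + 0.3309×330.56 + 0.2680×652.83 = 317.3729 per 100,000.
Easton: 0.1926×34.48 + 0.2085×145.63 + 0.3309×370.17 + 0.2680×657.72 = 335.7733 per 100,000.
Ratio = 317.3729 ÷ 335.7733 = 0.94520.

0.945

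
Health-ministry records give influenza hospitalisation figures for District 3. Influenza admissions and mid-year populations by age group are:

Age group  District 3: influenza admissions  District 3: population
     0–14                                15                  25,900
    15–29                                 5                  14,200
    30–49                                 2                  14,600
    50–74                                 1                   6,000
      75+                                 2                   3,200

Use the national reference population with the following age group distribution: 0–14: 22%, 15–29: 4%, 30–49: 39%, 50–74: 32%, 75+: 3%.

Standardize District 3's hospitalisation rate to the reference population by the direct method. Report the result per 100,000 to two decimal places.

26.70

Age-specific rates per 100,000 for District 3: 57.92, 35.21, 13.70, 16.67, 62.50.
Standard weights: 0.22, 0.04, 0.39, 0.32, 0.03.
Standardized rate: 0.2200×57.92 + 0.0400×35.21 + 0.3900×13.70 + 0.3200×16.67 + 0.0300×62.50 = 26.7006 per 100,000.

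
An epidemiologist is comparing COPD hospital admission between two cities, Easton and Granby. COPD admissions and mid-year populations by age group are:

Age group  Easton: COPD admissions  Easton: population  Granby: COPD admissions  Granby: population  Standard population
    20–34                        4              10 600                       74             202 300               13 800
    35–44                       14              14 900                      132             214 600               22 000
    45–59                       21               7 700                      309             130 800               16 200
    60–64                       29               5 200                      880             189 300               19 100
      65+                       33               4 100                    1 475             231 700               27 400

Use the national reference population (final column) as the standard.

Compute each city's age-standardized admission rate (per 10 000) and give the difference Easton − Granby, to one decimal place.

Age-specific rates per 10 000 for Easton: 3.77, 9.40, 27.27, 55.77, 80.49.
For Granby: 3.66, 6.15, 23.62, 46.49, 63.66.
Standard total = 98 500; weights = 0.1401, 0.2234, 0.1645, 0.1939, 0.2782.
Easton: 0.1401×3.77 + 0.2234×9.40 + 0.1645×27.27 + 0.1939×55.77 + 0.2782×80.49 = 40.3164 per 10 000.
Granby: 0.1401×3.66 + 0.2234×6.15 + 0.1645×23.62 + 0.1939×46.49 + 0.2782×63.66 = 32.4943 per 10 000.
Difference = 40.3164 − 32.4943 = 7.8220.

7.8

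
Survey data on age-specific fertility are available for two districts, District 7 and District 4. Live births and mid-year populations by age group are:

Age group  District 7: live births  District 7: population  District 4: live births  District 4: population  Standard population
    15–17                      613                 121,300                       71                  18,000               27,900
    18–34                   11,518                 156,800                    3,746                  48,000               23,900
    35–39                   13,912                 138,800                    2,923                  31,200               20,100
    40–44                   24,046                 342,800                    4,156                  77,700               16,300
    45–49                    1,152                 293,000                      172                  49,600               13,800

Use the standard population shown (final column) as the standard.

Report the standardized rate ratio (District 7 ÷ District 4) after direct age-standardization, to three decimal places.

1.069

Age-specific rates per 1,000 for District 7: 5.054, 73.457, 100.231, 70.146, 3.932.
For District 4: 3.944, 78.042, 93.686, 53.488, 3.468.
Standard total = 102,000; weights = 0.2735, 0.2343, 0.1971, 0.1598, 0.1353.
District 7: 0.2735×5.054 + 0.2343×73.457 + 0.1971×100.231 + 0.1598×70.146 + 0.1353×3.932 = 50.0870 per 1,000.
District 4: 0.2735×3.944 + 0.2343×78.042 + 0.1971×93.686 + 0.1598×53.488 + 0.1353×3.468 = 46.8435 per 1,000.
Ratio = 50.0870 ÷ 46.8435 = 1.06924.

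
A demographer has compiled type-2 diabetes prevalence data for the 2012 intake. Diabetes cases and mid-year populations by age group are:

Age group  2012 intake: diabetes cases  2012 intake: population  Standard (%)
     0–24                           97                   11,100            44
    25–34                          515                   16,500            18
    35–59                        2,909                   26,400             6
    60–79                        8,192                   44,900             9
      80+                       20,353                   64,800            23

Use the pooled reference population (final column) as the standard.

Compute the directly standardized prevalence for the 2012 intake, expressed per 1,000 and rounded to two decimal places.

104.74

Age-specific rates per 1,000 for the 2012 intake: 8.739, 31.212, 110.189, 182.450, 314.090.
Standard weights: 0.44, 0.18, 0.06, 0.09, 0.23.
Standardized rate: 0.4400×8.739 + 0.1800×31.212 + 0.0600×110.189 + 0.0900×182.450 + 0.2300×314.090 = 104.7357 per 1,000.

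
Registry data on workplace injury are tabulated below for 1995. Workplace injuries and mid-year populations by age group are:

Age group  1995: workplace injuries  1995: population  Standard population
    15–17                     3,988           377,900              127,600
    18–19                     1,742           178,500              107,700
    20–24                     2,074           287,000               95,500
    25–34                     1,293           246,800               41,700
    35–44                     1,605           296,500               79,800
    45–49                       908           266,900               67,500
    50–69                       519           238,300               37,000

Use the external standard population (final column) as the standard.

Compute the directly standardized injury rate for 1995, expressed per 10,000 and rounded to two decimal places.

Age-specific rates per 10,000 for 1995: 105.53, 97.59, 72.26, 52.39, 54.13, 34.02, 21.78.
Standard total = 556,800; weights = 0.2292, 0.1934, 0.1715, 0.0749, 0.1433, 0.1212, 0.0665.
Standardized rate: 0.2292×105.53 + 0.1934×97.59 + 0.1715×72.26 + 0.0749×52.39 + 0.1433×54.13 + 0.1212×34.02 + 0.0665×21.78 = 72.7086 per 10,000.

72.71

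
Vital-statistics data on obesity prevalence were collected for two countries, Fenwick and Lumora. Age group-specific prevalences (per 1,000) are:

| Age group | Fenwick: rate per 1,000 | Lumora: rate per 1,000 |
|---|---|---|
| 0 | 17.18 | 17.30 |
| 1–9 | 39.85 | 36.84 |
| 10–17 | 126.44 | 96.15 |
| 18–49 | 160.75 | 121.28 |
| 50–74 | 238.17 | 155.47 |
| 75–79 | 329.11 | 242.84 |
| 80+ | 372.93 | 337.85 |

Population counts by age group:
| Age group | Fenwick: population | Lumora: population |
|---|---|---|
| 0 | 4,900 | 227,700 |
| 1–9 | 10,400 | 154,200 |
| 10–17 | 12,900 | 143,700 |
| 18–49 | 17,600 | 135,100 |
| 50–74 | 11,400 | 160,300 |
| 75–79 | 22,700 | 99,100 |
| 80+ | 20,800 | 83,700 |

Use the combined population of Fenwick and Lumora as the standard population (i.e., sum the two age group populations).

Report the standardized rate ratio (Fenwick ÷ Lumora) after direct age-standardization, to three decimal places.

Combined standard total = 1,104,500; weights = 0.2106, 0.1490, 0.1418, 0.1383, 0.1555, 0.1103, 0.0946.
Fenwick: 0.2106×17.18 + 0.1490×39.85 + 0.1418×126.44 + 0.1383×160.75 + 0.1555×238.17 + 0.1103×329.11 + 0.0946×372.93 = 158.3096 per 1,000.
Lumora: 0.2106×17.30 + 0.1490×36.84 + 0.1418×96.15 + 0.1383×121.28 + 0.1555×155.47 + 0.1103×242.84 + 0.0946×337.85 = 122.4462 per 1,000.
Ratio = 158.3096 ÷ 122.4462 = 1.29289.

1.293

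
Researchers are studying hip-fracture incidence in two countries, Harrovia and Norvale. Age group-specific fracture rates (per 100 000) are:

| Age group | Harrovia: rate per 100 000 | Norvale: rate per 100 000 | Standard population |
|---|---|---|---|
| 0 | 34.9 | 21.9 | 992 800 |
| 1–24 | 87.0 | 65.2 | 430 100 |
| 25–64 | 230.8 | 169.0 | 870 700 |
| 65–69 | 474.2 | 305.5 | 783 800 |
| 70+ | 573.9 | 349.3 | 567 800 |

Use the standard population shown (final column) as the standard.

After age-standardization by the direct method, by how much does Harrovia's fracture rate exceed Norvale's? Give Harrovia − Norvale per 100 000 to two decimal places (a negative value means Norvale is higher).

Standard total = 3 645 200; weights = 0.2724, 0.1180, 0.2389, 0.2150, 0.1558.
Harrovia: 0.2724×34.9 + 0.1180×87.0 + 0.2389×230.8 + 0.2150×474.2 + 0.1558×573.9 = 266.2579 per 100 000.
Norvale: 0.2724×21.9 + 0.1180×65.2 + 0.2389×169.0 + 0.2150×305.5 + 0.1558×349.3 = 174.1239 per 100 000.
Difference = 266.2579 − 174.1239 = 92.1340.

92.13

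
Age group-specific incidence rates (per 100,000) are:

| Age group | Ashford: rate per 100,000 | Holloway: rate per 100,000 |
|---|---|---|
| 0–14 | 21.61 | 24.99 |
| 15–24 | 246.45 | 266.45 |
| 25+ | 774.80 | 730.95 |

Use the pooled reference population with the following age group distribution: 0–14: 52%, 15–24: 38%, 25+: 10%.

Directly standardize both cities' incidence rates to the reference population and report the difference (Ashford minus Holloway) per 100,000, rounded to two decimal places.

-4.97

Standard weights: 0.52, 0.38, 0.10.
Ashford: 0.5200×21.61 + 0.3800×246.45 + 0.1000×774.80 = 182.3682 per 100,000.
Holloway: 0.5200×24.99 + 0.3800×266.45 + 0.1000×730.95 = 187.3408 per 100,000.
Difference = 182.3682 − 187.3408 = -4.9726.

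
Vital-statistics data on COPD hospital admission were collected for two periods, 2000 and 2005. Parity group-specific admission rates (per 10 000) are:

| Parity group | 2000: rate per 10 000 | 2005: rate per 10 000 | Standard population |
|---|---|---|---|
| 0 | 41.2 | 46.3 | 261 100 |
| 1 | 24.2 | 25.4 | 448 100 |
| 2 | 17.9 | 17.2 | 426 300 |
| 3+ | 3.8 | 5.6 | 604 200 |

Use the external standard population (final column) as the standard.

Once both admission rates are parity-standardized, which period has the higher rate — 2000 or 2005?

2005

Standard total = 1 739 700; weights = 0.1501, 0.2576, 0.2450, 0.3473.
2000: 0.1501×41.2 + 0.2576×24.2 + 0.2450×17.9 + 0.3473×3.8 = 18.1227 per 10 000.
2005: 0.1501×46.3 + 0.2576×25.4 + 0.2450×17.2 + 0.3473×5.6 = 19.6508 per 10 000.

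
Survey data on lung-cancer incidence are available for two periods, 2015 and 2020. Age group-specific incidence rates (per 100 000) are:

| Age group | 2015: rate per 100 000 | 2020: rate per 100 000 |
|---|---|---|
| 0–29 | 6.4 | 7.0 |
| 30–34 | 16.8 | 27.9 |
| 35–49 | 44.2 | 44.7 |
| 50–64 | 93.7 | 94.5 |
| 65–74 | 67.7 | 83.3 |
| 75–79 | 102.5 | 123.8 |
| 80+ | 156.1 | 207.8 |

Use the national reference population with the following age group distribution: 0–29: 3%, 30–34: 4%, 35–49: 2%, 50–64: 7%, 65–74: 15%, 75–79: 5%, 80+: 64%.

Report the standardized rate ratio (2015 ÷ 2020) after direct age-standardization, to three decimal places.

0.769

Standard weights: 0.03, 0.04, 0.02, 0.07, 0.15, 0.05, 0.64.
2015: 0.0300×6.4 + 0.0400×16.8 + 0.0200×44.2 + 0.0700×93.7 + 0.1500×67.7 + 0.0500×102.5 + 0.6400×156.1 = 123.4910 per 100 000.
2020: 0.0300×7.0 + 0.0400×27.9 + 0.0200×44.7 + 0.0700×94.5 + 0.1500×83.3 + 0.0500×123.8 + 0.6400×207.8 = 160.5120 per 100 000.
Ratio = 123.4910 ÷ 160.5120 = 0.76936.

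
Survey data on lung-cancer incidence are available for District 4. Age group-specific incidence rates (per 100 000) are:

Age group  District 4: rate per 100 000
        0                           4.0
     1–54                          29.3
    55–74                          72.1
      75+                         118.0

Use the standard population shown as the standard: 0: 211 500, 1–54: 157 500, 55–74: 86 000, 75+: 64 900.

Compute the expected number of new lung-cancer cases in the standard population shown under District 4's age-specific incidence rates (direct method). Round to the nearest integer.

Expected new lung-cancer cases = Σ (standard pop × age-specific rate ÷ 100 000)
= 211 500×4.0/100 000 + 157 500×29.3/100 000 + 86 000×72.1/100 000 + 64 900×118.0/100 000
= 8.46 + 46.15 + 62.01 + 76.58 = 193.20.

193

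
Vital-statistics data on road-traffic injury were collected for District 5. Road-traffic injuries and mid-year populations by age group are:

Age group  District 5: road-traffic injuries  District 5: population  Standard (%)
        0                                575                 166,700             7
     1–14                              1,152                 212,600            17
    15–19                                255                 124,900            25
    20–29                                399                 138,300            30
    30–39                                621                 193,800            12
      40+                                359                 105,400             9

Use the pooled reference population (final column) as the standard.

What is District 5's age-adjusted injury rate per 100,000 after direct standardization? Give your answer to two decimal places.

322.96

Age-specific rates per 100,000 for District 5: 344.93, 541.86, 204.16, 288.50, 320.43, 340.61.
Standard weights: 0.07, 0.17, 0.25, 0.30, 0.12, 0.09.
Standardized rate: 0.0700×344.93 + 0.1700×541.86 + 0.2500×204.16 + 0.3000×288.50 + 0.1200×320.43 + 0.0900×340.61 = 322.9603 per 100,000.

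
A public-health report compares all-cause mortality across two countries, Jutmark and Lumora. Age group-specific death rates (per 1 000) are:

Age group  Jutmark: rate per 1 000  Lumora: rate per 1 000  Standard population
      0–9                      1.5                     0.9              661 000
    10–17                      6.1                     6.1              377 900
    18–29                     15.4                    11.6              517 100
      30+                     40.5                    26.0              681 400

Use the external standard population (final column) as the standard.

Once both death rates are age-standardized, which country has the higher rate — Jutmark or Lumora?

Jutmark

Standard total = 2 237 400; weights = 0.2954, 0.1689, 0.2311, 0.3045.
Jutmark: 0.2954×1.5 + 0.1689×6.1 + 0.2311×15.4 + 0.3045×40.5 = 17.3669 per 1 000.
Lumora: 0.2954×0.9 + 0.1689×6.1 + 0.2311×11.6 + 0.3045×26.0 = 11.8954 per 1 000.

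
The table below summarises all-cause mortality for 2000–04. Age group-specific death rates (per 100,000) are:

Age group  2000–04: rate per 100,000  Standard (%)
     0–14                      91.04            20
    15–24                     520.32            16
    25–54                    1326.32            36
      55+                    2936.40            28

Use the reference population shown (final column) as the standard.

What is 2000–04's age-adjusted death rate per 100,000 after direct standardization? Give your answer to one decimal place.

Standard weights: 0.20, 0.16, 0.36, 0.28.
Standardized rate: 0.2000×91.04 + 0.1600×520.32 + 0.3600×1326.32 + 0.2800×2936.40 = 1401.1264 per 100,000.

1401.1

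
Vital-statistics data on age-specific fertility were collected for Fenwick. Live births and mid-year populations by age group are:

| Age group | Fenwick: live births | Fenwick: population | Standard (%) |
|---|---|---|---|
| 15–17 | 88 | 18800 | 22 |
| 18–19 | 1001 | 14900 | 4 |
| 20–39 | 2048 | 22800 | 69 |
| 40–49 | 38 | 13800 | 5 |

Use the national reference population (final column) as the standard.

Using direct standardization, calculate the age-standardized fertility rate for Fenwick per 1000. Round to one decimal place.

Age-specific rates per 1000 for Fenwick: 4.681, 67.181, 89.825, 2.754.
Standard weights: 0.22, 0.04, 0.69, 0.05.
Standardized rate: 0.2200×4.681 + 0.0400×67.181 + 0.6900×89.825 + 0.0500×2.754 = 65.8337 per 1000.

65.8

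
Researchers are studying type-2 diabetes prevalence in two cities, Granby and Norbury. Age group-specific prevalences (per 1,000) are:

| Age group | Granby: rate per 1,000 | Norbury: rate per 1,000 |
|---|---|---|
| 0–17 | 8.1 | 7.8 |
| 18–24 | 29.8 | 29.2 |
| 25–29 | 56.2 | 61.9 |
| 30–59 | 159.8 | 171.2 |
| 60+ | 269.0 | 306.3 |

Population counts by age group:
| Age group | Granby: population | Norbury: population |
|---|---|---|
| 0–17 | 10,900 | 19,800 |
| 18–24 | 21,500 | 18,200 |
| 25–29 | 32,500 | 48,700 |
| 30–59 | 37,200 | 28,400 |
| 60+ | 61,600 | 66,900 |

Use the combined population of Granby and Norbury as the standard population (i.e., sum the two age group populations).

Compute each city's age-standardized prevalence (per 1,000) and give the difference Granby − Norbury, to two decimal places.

Combined standard total = 345,700; weights = 0.0888, 0.1148, 0.2349, 0.1898, 0.3717.
Granby: 0.0888×8.1 + 0.1148×29.8 + 0.2349×56.2 + 0.1898×159.8 + 0.3717×269.0 = 147.6556 per 1,000.
Norbury: 0.0888×7.8 + 0.1148×29.2 + 0.2349×61.9 + 0.1898×171.2 + 0.3717×306.3 = 164.9270 per 1,000.
Difference = 147.6556 − 164.9270 = -17.2713.

-17.27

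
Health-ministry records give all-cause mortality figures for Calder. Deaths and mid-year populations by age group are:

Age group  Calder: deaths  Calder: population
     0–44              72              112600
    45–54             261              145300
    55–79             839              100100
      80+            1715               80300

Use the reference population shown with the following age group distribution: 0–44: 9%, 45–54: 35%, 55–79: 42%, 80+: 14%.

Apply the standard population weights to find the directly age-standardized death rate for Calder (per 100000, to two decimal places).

Age-specific rates per 100000 for Calder: 63.94, 179.63, 838.16, 2135.74.
Standard weights: 0.09, 0.35, 0.42, 0.14.
Standardized rate: 0.0900×63.94 + 0.3500×179.63 + 0.4200×838.16 + 0.1400×2135.74 = 719.6565 per 100000.

719.66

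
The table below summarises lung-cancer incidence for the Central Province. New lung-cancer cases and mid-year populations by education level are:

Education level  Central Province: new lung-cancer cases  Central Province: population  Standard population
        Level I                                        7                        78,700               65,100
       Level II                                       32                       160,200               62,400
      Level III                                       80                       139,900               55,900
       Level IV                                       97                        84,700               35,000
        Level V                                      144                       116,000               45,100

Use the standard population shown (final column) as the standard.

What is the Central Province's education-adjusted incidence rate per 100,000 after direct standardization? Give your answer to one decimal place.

Education-specific rates per 100,000 for the Central Province: 8.89, 19.98, 57.18, 114.52, 124.14.
Standard total = 263,500; weights = 0.2471, 0.2368, 0.2121, 0.1328, 0.1712.
Standardized rate: 0.2471×8.89 + 0.2368×19.98 + 0.2121×57.18 + 0.1328×114.52 + 0.1712×124.14 = 55.5178 per 100,000.

55.5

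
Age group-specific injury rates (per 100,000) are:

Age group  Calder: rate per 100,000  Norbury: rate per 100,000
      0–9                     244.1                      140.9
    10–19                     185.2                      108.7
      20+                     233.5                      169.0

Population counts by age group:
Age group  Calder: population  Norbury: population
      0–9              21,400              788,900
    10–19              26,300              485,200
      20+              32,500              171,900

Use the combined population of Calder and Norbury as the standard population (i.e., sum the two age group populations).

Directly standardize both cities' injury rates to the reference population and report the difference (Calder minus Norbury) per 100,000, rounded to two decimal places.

Combined standard total = 1,526,200; weights = 0.5309, 0.3351, 0.1339.
Calder: 0.5309×244.1 + 0.3351×185.2 + 0.1339×233.5 = 222.9403 per 100,000.
Norbury: 0.5309×140.9 + 0.3351×108.7 + 0.1339×169.0 = 133.8717 per 100,000.
Difference = 222.9403 − 133.8717 = 89.0686.

89.07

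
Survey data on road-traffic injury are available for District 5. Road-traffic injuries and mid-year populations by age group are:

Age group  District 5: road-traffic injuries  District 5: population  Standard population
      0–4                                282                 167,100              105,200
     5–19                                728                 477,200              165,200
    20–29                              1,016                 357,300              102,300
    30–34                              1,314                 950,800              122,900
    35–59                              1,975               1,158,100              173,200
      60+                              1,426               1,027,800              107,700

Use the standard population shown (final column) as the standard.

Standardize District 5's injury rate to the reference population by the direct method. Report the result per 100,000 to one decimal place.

Age-specific rates per 100,000 for District 5: 168.76, 152.56, 284.35, 138.20, 170.54, 138.74.
Standard total = 776,500; weights = 0.1355, 0.2127, 0.1317, 0.1583, 0.2231, 0.1387.
Standardized rate: 0.1355×168.76 + 0.2127×152.56 + 0.1317×284.35 + 0.1583×138.20 + 0.2231×170.54 + 0.1387×138.74 = 171.9382 per 100,000.

171.9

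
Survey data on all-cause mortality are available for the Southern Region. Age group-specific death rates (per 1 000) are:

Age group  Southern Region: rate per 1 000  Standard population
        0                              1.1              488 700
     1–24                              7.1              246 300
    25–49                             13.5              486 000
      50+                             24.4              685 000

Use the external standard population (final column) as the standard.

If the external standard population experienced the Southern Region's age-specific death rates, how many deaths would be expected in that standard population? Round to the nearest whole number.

25561

Expected deaths = Σ (standard pop × age-specific rate ÷ 1 000)
= 488 700×1.1/1 000 + 246 300×7.1/1 000 + 486 000×13.5/1 000 + 685 000×24.4/1 000
= 537.57 + 1748.73 + 6561.00 + 16714.00 = 25561.30.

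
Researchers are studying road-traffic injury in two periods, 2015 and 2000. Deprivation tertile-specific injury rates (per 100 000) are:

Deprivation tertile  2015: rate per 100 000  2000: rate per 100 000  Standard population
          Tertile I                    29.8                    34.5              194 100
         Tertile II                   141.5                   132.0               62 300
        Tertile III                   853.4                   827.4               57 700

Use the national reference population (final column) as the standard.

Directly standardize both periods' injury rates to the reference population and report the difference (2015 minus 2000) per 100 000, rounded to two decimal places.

3.76

Standard total = 314 100; weights = 0.6180, 0.1983, 0.1837.
2015: 0.6180×29.8 + 0.1983×141.5 + 0.1837×853.4 = 203.2500 per 100 000.
2000: 0.6180×34.5 + 0.1983×132.0 + 0.1837×827.4 = 199.4939 per 100 000.
Difference = 203.2500 − 199.4939 = 3.7561.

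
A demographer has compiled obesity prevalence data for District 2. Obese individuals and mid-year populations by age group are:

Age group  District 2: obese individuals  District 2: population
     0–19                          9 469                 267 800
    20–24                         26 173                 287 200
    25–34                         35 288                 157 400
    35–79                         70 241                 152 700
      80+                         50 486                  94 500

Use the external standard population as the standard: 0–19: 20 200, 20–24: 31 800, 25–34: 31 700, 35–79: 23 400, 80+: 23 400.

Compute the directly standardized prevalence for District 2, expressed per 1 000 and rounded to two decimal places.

Age-specific rates per 1 000 for District 2: 35.358, 91.132, 224.193, 459.993, 534.243.
Standard total = 130 500; weights = 0.1548, 0.2437, 0.2429, 0.1793, 0.1793.
Standardized rate: 0.1548×35.358 + 0.2437×91.132 + 0.2429×224.193 + 0.1793×459.993 + 0.1793×534.243 = 260.4160 per 1 000.

260.42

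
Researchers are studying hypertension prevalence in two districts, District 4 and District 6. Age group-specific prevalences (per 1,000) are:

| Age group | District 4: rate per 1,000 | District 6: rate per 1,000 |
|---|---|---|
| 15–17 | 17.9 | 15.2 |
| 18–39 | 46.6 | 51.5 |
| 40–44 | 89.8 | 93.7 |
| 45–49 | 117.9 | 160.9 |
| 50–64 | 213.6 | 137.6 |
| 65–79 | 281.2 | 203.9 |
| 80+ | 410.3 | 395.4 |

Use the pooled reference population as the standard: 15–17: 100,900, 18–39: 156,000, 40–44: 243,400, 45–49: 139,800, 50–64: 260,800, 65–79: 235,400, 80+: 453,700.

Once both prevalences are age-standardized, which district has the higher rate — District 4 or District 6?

Standard total = 1,590,000; weights = 0.0635, 0.0981, 0.1531, 0.0879, 0.1640, 0.1481, 0.2853.
District 4: 0.0635×17.9 + 0.0981×46.6 + 0.1531×89.8 + 0.0879×117.9 + 0.1640×213.6 + 0.1481×281.2 + 0.2853×410.3 = 223.5660 per 1,000.
District 6: 0.0635×15.2 + 0.0981×51.5 + 0.1531×93.7 + 0.0879×160.9 + 0.1640×137.6 + 0.1481×203.9 + 0.2853×395.4 = 200.0913 per 1,000.

District 4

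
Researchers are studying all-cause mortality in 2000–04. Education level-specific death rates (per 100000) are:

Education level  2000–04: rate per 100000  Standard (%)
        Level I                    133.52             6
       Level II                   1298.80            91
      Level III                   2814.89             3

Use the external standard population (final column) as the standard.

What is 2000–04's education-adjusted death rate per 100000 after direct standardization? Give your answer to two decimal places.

Standard weights: 0.06, 0.91, 0.03.
Standardized rate: 0.0600×133.52 + 0.9100×1298.80 + 0.0300×2814.89 = 1274.3659 per 100000.

1274.37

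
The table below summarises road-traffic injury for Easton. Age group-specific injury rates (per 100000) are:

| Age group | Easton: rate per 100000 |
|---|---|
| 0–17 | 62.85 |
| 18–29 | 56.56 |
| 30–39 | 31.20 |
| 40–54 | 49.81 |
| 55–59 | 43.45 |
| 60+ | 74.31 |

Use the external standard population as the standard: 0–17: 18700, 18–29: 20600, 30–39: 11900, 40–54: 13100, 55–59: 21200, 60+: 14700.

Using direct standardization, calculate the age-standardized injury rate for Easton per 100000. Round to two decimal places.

Standard total = 100200; weights = 0.1866, 0.2056, 0.1188, 0.1307, 0.2116, 0.1467.
Standardized rate: 0.1866×62.85 + 0.2056×56.56 + 0.1188×31.20 + 0.1307×49.81 + 0.2116×43.45 + 0.1467×74.31 = 53.6699 per 100000.

53.67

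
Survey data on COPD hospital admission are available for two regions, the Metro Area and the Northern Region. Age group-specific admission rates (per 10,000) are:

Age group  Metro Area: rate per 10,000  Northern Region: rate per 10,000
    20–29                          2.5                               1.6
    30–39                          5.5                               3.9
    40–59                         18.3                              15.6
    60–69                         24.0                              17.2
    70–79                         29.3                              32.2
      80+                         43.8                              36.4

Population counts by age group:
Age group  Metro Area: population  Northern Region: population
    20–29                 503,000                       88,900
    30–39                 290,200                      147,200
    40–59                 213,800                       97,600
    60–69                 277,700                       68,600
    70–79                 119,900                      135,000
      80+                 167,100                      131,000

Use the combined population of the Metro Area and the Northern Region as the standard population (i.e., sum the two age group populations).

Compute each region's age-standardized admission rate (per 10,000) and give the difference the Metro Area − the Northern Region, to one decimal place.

Combined standard total = 2,240,000; weights = 0.2642, 0.1953, 0.1390, 0.1546, 0.1138, 0.1331.
The Metro Area: 0.2642×2.5 + 0.1953×5.5 + 0.1390×18.3 + 0.1546×24.0 + 0.1138×29.3 + 0.1331×43.8 = 17.1521 per 10,000.
The Northern Region: 0.2642×1.6 + 0.1953×3.9 + 0.1390×15.6 + 0.1546×17.2 + 0.1138×32.2 + 0.1331×36.4 = 14.5204 per 10,000.
Difference = 17.1521 − 14.5204 = 2.6317.

2.6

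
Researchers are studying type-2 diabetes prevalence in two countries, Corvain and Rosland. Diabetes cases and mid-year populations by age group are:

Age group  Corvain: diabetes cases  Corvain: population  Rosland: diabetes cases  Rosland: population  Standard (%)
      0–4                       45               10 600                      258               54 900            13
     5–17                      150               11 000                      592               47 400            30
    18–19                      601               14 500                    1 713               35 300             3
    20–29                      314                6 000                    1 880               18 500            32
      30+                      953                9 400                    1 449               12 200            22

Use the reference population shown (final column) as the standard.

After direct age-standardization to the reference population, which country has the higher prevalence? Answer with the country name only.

Rosland

Age-specific rates per 1 000 for Corvain: 4.245, 13.636, 41.448, 52.333, 101.383.
For Rosland: 4.699, 12.489, 48.527, 101.622, 118.770.
Standard weights: 0.13, 0.30, 0.03, 0.32, 0.22.
Corvain: 0.1300×4.245 + 0.3000×13.636 + 0.0300×41.448 + 0.3200×52.333 + 0.2200×101.383 = 44.9372 per 1 000.
Rosland: 0.1300×4.699 + 0.3000×12.489 + 0.0300×48.527 + 0.3200×101.622 + 0.2200×118.770 = 64.4620 per 1 000.
The crude rates (40.06 vs 35.01) would put Corvain higher, but that reflects its age composition; once standardized to a common age structure, Rosland has the higher underlying rate.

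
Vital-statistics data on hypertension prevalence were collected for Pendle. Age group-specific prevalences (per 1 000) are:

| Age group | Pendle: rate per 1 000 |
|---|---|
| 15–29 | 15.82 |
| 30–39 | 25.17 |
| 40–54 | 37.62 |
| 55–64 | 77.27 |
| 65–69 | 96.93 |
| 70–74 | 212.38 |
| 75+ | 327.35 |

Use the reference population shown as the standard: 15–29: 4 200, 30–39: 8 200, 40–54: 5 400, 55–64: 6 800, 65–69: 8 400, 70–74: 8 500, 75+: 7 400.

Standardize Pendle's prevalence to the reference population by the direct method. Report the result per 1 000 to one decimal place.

Standard total = 48 900; weights = 0.0859, 0.1677, 0.1104, 0.1391, 0.1718, 0.1738, 0.1513.
Standardized rate: 0.0859×15.82 + 0.1677×25.17 + 0.1104×37.62 + 0.1391×77.27 + 0.1718×96.93 + 0.1738×212.38 + 0.1513×327.35 = 123.5839 per 1 000.

123.6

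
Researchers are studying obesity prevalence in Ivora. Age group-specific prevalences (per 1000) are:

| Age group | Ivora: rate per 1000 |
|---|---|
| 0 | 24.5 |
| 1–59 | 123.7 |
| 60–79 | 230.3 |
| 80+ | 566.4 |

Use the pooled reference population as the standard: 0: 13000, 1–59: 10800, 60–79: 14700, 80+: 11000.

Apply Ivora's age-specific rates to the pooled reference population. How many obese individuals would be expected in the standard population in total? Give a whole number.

Expected obese individuals = Σ (standard pop × age-specific rate ÷ 1000)
= 13000×24.5/1000 + 10800×123.7/1000 + 14700×230.3/1000 + 11000×566.4/1000
= 318.50 + 1335.96 + 3385.41 + 6230.40 = 11270.27.

11270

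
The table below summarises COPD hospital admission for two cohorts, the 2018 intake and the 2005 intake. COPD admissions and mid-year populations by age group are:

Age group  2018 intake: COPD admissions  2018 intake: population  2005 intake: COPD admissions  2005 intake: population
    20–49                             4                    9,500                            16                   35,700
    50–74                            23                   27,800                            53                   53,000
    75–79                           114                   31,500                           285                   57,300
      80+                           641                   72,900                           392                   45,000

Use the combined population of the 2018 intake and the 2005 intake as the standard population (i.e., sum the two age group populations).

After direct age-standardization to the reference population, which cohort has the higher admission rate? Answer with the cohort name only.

2005 intake

Age-specific rates per 10,000 for the 2018 intake: 4.21, 8.27, 36.19, 87.93.
For the 2005 intake: 4.48, 10.00, 49.74, 87.11.
Combined standard total = 332,700; weights = 0.1359, 0.2429, 0.2669, 0.3544.
The 2018 intake: 0.1359×4.21 + 0.2429×8.27 + 0.2669×36.19 + 0.3544×87.93 = 43.4004 per 10,000.
The 2005 intake: 0.1359×4.48 + 0.2429×10.00 + 0.2669×49.74 + 0.3544×87.11 = 47.1828 per 10,000.
The crude rates (55.19 vs 39.06) would put the 2018 intake higher, but that reflects its age composition; once standardized to a common age structure, the 2005 intake has the higher underlying rate.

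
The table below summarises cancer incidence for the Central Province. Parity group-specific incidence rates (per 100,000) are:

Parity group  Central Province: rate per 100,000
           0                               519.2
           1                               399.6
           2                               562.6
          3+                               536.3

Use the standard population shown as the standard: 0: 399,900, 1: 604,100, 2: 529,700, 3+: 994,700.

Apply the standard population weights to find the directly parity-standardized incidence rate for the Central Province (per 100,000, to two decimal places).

Standard total = 2,528,400; weights = 0.1582, 0.2389, 0.2095, 0.3934.
Standardized rate: 0.1582×519.2 + 0.2389×399.6 + 0.2095×562.6 + 0.3934×536.3 = 506.4441 per 100,000.

506.44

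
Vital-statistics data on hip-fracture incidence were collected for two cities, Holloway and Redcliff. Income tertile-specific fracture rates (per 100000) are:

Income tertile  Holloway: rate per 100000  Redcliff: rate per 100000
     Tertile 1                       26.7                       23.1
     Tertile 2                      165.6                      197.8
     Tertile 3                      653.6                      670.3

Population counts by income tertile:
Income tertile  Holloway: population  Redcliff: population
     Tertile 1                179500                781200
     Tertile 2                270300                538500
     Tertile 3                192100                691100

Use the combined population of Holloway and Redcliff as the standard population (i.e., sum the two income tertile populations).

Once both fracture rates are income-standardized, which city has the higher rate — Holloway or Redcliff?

Combined standard total = 2652700; weights = 0.3622, 0.3049, 0.3329.
Holloway: 0.3622×26.7 + 0.3049×165.6 + 0.3329×653.6 = 277.7726 per 100000.
Redcliff: 0.3622×23.1 + 0.3049×197.8 + 0.3329×670.3 = 291.8467 per 100000.

Redcliff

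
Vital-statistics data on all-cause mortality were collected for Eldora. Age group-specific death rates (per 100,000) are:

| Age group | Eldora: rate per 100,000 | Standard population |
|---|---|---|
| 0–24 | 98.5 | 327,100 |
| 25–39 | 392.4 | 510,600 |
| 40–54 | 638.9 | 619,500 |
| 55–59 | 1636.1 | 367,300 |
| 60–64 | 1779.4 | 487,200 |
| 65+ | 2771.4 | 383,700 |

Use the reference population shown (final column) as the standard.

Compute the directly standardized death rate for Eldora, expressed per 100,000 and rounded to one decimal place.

1172.2

Standard total = 2,695,400; weights = 0.1214, 0.1894, 0.2298, 0.1363, 0.1808, 0.1424.
Standardized rate: 0.1214×98.5 + 0.1894×392.4 + 0.2298×638.9 + 0.1363×1636.1 + 0.1808×1779.4 + 0.1424×2771.4 = 1172.2293 per 100,000.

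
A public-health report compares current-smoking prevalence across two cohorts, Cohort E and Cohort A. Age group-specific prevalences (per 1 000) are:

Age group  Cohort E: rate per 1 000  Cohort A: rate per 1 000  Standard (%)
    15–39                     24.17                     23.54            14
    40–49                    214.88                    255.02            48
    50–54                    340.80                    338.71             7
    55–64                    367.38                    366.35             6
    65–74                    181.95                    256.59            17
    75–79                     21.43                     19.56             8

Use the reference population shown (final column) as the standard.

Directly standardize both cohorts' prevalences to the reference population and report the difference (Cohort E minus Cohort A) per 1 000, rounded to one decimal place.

-31.5

Standard weights: 0.14, 0.48, 0.07, 0.06, 0.17, 0.08.
Cohort E: 0.1400×24.17 + 0.4800×214.88 + 0.0700×340.80 + 0.0600×367.38 + 0.1700×181.95 + 0.0800×21.43 = 185.0709 per 1 000.
Cohort A: 0.1400×23.54 + 0.4800×255.02 + 0.0700×338.71 + 0.0600×366.35 + 0.1700×256.59 + 0.0800×19.56 = 216.5810 per 1 000.
Difference = 185.0709 − 216.5810 = -31.5101.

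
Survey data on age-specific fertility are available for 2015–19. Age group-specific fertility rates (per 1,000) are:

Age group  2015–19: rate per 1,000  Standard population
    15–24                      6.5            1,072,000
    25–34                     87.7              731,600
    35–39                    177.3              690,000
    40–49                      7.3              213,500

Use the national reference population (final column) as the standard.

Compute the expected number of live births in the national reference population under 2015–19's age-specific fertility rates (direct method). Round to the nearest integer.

Expected live births = Σ (standard pop × age-specific rate ÷ 1,000)
= 1,072,000×6.5/1,000 + 731,600×87.7/1,000 + 690,000×177.3/1,000 + 213,500×7.3/1,000
= 6968.00 + 64161.32 + 122337.00 + 1558.55 = 195024.87.

195025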